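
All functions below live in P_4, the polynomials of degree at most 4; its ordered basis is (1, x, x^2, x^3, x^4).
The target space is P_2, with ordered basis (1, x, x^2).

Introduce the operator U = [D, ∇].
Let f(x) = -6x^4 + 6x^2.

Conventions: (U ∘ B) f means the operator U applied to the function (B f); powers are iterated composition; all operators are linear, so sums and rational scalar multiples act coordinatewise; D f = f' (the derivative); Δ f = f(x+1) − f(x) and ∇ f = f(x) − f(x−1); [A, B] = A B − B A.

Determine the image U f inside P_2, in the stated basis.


∇ f = -24x^3 + 36x^2 - 12x
D ∇ f = -72x^2 + 72x - 12
D f = -24x^3 + 12x
∇ D f = -72x^2 + 72x - 12
[D, ∇] f = 0

the image equals g(x) = 0


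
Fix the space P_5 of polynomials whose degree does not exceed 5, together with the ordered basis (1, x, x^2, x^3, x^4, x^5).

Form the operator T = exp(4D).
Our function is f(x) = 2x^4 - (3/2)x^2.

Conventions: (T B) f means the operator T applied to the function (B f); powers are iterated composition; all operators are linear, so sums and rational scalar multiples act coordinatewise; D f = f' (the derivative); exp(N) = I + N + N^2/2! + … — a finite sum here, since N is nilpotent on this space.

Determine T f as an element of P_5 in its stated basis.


the result is g(x) = 2x^4 + 32x^3 + (381/2)x^2 + 500x + 488

order-1 term: 32x^3 - 12x
order-2 term: 192x^2 - 24
order-3 term: 512x
order-4 term: 512
the series for exp(4D) f terminates at order 4
exp(4D) f = 2x^4 + 32x^3 + (381/2)x^2 + 500x + 488


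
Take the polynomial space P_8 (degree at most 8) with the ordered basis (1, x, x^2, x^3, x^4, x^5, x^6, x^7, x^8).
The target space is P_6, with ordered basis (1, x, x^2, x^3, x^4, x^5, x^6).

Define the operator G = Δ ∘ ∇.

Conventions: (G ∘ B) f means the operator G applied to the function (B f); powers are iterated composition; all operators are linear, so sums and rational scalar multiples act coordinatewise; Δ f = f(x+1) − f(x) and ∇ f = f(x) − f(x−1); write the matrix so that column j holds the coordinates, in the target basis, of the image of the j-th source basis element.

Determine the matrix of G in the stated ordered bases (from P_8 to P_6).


image of 1: 0
image of x: 0
image of x^2: 2
image of x^3: 6x
image of x^4: 12x^2 + 2
image of x^5: 20x^3 + 10x
image of x^6: 30x^4 + 30x^2 + 2
image of x^7: 42x^5 + 70x^3 + 14x
image of x^8: 56x^6 + 140x^4 + 56x^2 + 2
each image's coordinates form column j of the matrix

the matrix is [[0, 0, 2, 0, 2, 0, 2, 0, 2]; [0, 0, 0, 6, 0, 10, 0, 14, 0]; [0, 0, 0, 0, 12, 0, 30, 0, 56]; [0, 0, 0, 0, 0, 20, 0, 70, 0]; [0, 0, 0, 0, 0, 0, 30, 0, 140]; [0, 0, 0, 0, 0, 0, 0, 42, 0]; [0, 0, 0, 0, 0, 0, 0, 0, 56]] (rows listed top to bottom)


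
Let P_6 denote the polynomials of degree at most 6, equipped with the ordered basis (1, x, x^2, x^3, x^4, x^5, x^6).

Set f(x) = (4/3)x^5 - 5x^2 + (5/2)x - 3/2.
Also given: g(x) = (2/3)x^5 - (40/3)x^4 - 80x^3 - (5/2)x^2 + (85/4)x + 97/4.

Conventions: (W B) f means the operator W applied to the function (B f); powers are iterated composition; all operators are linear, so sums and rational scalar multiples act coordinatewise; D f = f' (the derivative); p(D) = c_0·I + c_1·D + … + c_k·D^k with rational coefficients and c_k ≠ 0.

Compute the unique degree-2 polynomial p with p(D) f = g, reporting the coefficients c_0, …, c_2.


p(D) = (1/2)·I − 2·D − 3·D^2, i.e. c_0 = 1/2, c_1 = -2, c_2 = -3

D^0 f = (4/3)x^5 - 5x^2 + (5/2)x - 3/2
D^1 f = (20/3)x^4 - 10x + 5/2
D^2 f = (80/3)x^3 - 10
matching coefficients of g against c_0 f + c_1 Df + … from the top degree down determines the c_i
solution: c_0 = 1/2, c_1 = -2, c_2 = -3


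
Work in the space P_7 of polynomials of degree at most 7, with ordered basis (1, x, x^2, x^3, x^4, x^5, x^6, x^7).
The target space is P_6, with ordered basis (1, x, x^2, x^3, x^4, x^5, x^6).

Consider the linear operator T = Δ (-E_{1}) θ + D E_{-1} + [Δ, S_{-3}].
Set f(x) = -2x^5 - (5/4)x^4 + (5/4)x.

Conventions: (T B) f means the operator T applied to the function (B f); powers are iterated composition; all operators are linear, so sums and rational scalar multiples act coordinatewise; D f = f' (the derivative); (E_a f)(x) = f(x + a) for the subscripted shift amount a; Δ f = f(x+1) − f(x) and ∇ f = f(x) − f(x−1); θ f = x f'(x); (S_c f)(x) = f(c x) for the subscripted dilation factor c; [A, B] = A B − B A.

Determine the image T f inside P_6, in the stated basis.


the result is g(x) = 3280x^4 + 4135x^3 + 5245x^2 + 2895x + 763

θ f = -10x^5 - 5x^4 + (5/4)x
E_{1} θ f = -10x^5 - 55x^4 - 120x^3 - 130x^2 - (275/4)x - 55/4
(-E_{1}) θ f = 10x^5 + 55x^4 + 120x^3 + 130x^2 + (275/4)x + 55/4
Δ (-E_{1}) θ f = 50x^4 + 320x^3 + 790x^2 + 890x + 1535/4
E_{-1} f = -2x^5 + (35/4)x^4 - 15x^3 + (25/2)x^2 - (15/4)x - 1/2
D E_{-1} f = -10x^4 + 35x^3 - 45x^2 + 25x - 15/4
S_{-3} f = 486x^5 - (405/4)x^4 - (15/4)x
Δ S_{-3} f = 2430x^4 + 4455x^3 + (8505/2)x^2 + 2025x + 381
Δ f = -10x^4 - 25x^3 - (55/2)x^2 - 15x - 2
S_{-3} Δ f = -810x^4 + 675x^3 - (495/2)x^2 + 45x - 2
[Δ, S_{-3}] f = 3240x^4 + 3780x^3 + 4500x^2 + 1980x + 383
(Δ (-E_{1}) θ + D E_{-1} + [Δ, S_{-3}]) f = 3280x^4 + 4135x^3 + 5245x^2 + 2895x + 763


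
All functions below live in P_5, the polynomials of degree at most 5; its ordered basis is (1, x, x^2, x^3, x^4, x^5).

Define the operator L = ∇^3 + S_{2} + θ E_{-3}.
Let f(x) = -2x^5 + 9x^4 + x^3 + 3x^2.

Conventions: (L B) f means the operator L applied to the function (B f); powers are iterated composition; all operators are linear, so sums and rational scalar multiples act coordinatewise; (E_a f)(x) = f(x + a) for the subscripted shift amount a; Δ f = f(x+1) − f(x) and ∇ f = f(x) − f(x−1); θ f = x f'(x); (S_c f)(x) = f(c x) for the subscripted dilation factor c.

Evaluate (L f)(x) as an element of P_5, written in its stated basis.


the image equals g(x) = -74x^5 + 300x^4 - 853x^3 + 1932x^2 - 1197x - 618

∇ f = -10x^4 + 56x^3 - 71x^2 + 49x - 13
∇ ∇ f = -40x^3 + 228x^2 - 350x + 186
∇ ∇ ∇ f = -120x^2 + 576x - 618
S_{2} f = -64x^5 + 144x^4 + 8x^3 + 12x^2
E_{-3} f = -2x^5 + 39x^4 - 287x^3 + 1020x^2 - 1773x + 1215
θ E_{-3} f = -10x^5 + 156x^4 - 861x^3 + 2040x^2 - 1773x
(∇^3 + S_{2} + θ E_{-3}) f = -74x^5 + 300x^4 - 853x^3 + 1932x^2 - 1197x - 618


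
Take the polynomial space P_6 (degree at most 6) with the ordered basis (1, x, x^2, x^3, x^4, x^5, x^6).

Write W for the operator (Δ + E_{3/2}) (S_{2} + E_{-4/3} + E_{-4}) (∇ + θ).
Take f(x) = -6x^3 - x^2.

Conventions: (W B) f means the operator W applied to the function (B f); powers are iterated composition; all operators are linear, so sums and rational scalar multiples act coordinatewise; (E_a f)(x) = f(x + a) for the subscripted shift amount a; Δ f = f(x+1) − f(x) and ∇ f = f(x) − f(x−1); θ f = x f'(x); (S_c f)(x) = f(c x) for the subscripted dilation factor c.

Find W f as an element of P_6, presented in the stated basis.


∇ f = -18x^2 + 16x - 5
θ f = -18x^3 - 2x^2
(∇ + θ) f = -18x^3 - 20x^2 + 16x - 5
S_{2} (∇ + θ) f = -144x^3 - 80x^2 + 32x - 5
E_{-4/3} (∇ + θ) f = -18x^3 + 52x^2 - (80/3)x - 173/9
E_{-4} (∇ + θ) f = -18x^3 + 196x^2 - 688x + 763
(S_{2} + E_{-4/3} + E_{-4}) (∇ + θ) f = -180x^3 + 168x^2 - (2048/3)x + 6649/9
Δ (S_{2} + E_{-4/3} + E_{-4}) (∇ + θ) f = -540x^2 - 204x - 2084/3
E_{3/2} (S_{2} + E_{-4/3} + E_{-4}) (∇ + θ) f = -180x^3 - 642x^2 - (4181/3)x - 9265/18
(Δ + E_{3/2}) (S_{2} + E_{-4/3} + E_{-4}) (∇ + θ) f = -180x^3 - 1182x^2 - (4793/3)x - 21769/18

the image equals g(x) = -180x^3 - 1182x^2 - (4793/3)x - 21769/18


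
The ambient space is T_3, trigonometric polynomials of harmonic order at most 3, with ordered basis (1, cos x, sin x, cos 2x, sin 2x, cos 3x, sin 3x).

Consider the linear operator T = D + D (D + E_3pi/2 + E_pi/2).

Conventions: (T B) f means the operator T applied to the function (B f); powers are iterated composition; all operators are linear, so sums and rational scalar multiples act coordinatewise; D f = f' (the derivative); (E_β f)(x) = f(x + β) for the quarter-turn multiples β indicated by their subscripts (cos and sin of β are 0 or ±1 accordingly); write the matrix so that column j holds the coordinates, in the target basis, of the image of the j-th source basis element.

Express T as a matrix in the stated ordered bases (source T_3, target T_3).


image of 1: 0
image of cos x: -cos x - sin x
image of sin x: cos x - sin x
image of cos 2x: -4cos 2x + 2sin 2x
image of sin 2x: -2cos 2x - 4sin 2x
image of cos 3x: -9cos 3x - 3sin 3x
image of sin 3x: 3cos 3x - 9sin 3x
each image's coordinates form column j of the matrix

the matrix is [[0, 0, 0, 0, 0, 0, 0]; [0, -1, 1, 0, 0, 0, 0]; [0, -1, -1, 0, 0, 0, 0]; [0, 0, 0, -4, -2, 0, 0]; [0, 0, 0, 2, -4, 0, 0]; [0, 0, 0, 0, 0, -9, 3]; [0, 0, 0, 0, 0, -3, -9]] (rows listed top to bottom)


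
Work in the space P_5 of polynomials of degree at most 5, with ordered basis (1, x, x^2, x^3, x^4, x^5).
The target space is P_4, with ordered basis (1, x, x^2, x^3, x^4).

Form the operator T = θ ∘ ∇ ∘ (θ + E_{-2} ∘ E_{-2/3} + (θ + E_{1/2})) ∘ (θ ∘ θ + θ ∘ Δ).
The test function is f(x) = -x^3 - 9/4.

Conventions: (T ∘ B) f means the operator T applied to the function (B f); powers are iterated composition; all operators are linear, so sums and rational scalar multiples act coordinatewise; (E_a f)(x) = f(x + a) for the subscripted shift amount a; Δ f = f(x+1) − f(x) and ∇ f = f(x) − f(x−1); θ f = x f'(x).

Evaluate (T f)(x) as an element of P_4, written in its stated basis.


θ f = -3x^3
θ θ f = -9x^3
Δ f = -3x^2 - 3x - 1
θ Δ f = -6x^2 - 3x
(θ ∘ θ + θ ∘ Δ) f = -9x^3 - 6x^2 - 3x
θ (θ ∘ θ + θ ∘ Δ) f = -27x^3 - 12x^2 - 3x
E_{-2/3} (θ ∘ θ + θ ∘ Δ) f = -9x^3 + 12x^2 - 7x + 2
E_{-2} E_{-2/3} (θ ∘ θ + θ ∘ Δ) f = -9x^3 + 66x^2 - 163x + 136
θ (θ ∘ θ + θ ∘ Δ) f = -27x^3 - 12x^2 - 3x
E_{1/2} (θ ∘ θ + θ ∘ Δ) f = -9x^3 - (39/2)x^2 - (63/4)x - 33/8
(θ + E_{1/2}) (θ ∘ θ + θ ∘ Δ) f = -36x^3 - (63/2)x^2 - (75/4)x - 33/8
(θ + E_{-2} ∘ E_{-2/3} + (θ + E_{1/2})) (θ ∘ θ + θ ∘ Δ) f = -72x^3 + (45/2)x^2 - (739/4)x + 1055/8
∇ (θ + E_{-2} ∘ E_{-2/3} + (θ + E_{1/2})) (θ ∘ θ + θ ∘ Δ) f = -216x^2 + 261x - 1117/4
θ ∇ (θ + E_{-2} ∘ E_{-2/3} + (θ + E_{1/2})) (θ ∘ θ + θ ∘ Δ) f = -432x^2 + 261x

the result is g(x) = -432x^2 + 261x


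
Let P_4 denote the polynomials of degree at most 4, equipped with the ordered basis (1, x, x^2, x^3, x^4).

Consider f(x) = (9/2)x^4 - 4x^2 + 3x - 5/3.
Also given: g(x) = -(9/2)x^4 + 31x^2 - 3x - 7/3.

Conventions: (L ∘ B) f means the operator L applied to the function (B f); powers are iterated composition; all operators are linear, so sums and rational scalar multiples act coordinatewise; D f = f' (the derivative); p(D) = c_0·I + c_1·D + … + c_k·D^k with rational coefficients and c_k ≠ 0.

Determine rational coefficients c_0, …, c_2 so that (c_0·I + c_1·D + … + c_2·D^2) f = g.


D^0 f = (9/2)x^4 - 4x^2 + 3x - 5/3
D^1 f = 18x^3 - 8x + 3
D^2 f = 54x^2 - 8
matching coefficients of g against c_0 f + c_1 Df + … from the top degree down determines the c_i
solution: c_0 = -1, c_1 = 0, c_2 = 1/2

p(D) = -I + (1/2)·D^2, i.e. c_0 = -1, c_1 = 0, c_2 = 1/2


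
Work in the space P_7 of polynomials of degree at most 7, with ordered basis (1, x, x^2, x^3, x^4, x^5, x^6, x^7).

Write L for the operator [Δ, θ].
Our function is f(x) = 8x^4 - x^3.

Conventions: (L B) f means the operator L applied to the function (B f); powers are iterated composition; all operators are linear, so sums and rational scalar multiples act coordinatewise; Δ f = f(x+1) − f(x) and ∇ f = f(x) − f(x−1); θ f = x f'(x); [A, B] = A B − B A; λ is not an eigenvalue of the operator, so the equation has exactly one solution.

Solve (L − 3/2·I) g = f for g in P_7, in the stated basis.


write g with unknown coordinates in the stated basis and equate coefficients in (L − 3/2·I) g = f
solving from the highest basis element down gives g = -(16/3)x^4 - (122/9)x^3 - (628/9)x^2 - (5128/27)x - 21140/81
check: L g = -(64/3)x^3 - (314/3)x^2 - (2564/9)x - 10570/27
so L g − 3/2·g = 8x^4 - x^3 = f ✓

g(x) = -(16/3)x^4 - (122/9)x^3 - (628/9)x^2 - (5128/27)x - 21140/81


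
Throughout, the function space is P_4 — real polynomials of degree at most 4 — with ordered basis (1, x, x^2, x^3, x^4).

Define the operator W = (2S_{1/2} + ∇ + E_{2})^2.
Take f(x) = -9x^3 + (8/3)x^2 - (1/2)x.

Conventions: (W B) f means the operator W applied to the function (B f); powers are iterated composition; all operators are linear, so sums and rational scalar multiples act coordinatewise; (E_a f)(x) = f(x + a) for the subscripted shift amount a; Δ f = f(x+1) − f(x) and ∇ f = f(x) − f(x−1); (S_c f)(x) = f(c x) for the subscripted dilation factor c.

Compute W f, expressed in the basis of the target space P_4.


S_{1/2} f = -(9/8)x^3 + (2/3)x^2 - (1/4)x
(2S_{1/2}) f = -(9/4)x^3 + (4/3)x^2 - (1/2)x
∇ f = -27x^2 + (97/3)x - 73/6
E_{2} f = -9x^3 - (154/3)x^2 - (587/6)x - 187/3
(2S_{1/2} + ∇ + E_{2}) f = -(45/4)x^3 - 77x^2 - 66x - 149/2
S_{1/2} (2S_{1/2} + ∇ + E_{2}) f = -(45/32)x^3 - (77/4)x^2 - 33x - 149/2
(2S_{1/2}) (2S_{1/2} + ∇ + E_{2}) f = -(45/16)x^3 - (77/2)x^2 - 66x - 149
∇ (2S_{1/2} + ∇ + E_{2}) f = -(135/4)x^2 - (481/4)x - 1/4
E_{2} (2S_{1/2} + ∇ + E_{2}) f = -(45/4)x^3 - (289/2)x^2 - 509x - 1209/2
(2S_{1/2} + ∇ + E_{2}) (2S_{1/2} + ∇ + E_{2}) f = -(225/16)x^3 - (867/4)x^2 - (2781/4)x - 3015/4

the result is g(x) = -(225/16)x^3 - (867/4)x^2 - (2781/4)x - 3015/4


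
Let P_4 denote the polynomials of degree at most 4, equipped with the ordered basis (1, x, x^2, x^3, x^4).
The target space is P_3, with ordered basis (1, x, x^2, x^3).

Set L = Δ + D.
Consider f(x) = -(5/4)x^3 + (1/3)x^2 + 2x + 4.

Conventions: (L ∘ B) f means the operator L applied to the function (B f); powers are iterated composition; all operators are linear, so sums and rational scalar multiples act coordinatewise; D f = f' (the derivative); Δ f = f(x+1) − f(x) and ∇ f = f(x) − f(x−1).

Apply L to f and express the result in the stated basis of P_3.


the result is g(x) = -(15/2)x^2 - (29/12)x + 37/12

Δ f = -(15/4)x^2 - (37/12)x + 13/12
D f = -(15/4)x^2 + (2/3)x + 2
(Δ + D) f = -(15/2)x^2 - (29/12)x + 37/12


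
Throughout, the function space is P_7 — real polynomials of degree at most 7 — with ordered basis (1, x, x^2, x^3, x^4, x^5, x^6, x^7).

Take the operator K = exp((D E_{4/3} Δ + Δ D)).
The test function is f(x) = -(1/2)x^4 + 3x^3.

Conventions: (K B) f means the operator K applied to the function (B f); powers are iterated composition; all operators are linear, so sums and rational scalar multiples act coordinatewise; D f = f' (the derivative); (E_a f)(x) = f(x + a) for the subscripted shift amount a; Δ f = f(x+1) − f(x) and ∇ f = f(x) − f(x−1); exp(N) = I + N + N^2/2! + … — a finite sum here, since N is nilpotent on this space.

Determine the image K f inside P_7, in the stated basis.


order-1 term: -12x^2 + 8x + 58/3
order-2 term: -24
the series for exp((D E_{4/3} Δ + Δ D)) f terminates at order 2
exp((D E_{4/3} Δ + Δ D)) f = -(1/2)x^4 + 3x^3 - 12x^2 + 8x - 14/3

the image equals g(x) = -(1/2)x^4 + 3x^3 - 12x^2 + 8x - 14/3


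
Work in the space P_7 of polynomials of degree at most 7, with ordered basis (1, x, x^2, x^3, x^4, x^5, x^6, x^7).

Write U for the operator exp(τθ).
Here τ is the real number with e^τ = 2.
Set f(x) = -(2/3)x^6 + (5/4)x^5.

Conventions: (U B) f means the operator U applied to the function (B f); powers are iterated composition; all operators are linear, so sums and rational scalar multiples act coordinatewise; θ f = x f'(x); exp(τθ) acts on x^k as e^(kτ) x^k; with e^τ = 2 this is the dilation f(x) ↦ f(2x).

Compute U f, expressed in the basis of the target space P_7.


the result is g(x) = -(128/3)x^6 + 40x^5

exp(τθ) x^k = e^(kτ) x^k; with e^τ = 2 this sends x^k to 2^k x^k
x^5 ↦ 32 x^5
x^6 ↦ 64 x^6
applying this coordinatewise to f: exp(τθ) f = -(128/3)x^6 + 40x^5


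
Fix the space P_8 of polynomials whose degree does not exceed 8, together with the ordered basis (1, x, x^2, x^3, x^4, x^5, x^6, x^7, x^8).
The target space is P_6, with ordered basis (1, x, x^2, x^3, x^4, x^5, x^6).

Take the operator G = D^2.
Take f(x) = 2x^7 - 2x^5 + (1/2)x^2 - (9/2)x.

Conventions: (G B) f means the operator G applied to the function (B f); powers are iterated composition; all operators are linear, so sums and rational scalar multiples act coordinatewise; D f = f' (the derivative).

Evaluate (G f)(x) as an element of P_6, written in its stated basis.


the result is g(x) = 84x^5 - 40x^3 + 1

D f = 14x^6 - 10x^4 + x - 9/2
D D f = 84x^5 - 40x^3 + 1


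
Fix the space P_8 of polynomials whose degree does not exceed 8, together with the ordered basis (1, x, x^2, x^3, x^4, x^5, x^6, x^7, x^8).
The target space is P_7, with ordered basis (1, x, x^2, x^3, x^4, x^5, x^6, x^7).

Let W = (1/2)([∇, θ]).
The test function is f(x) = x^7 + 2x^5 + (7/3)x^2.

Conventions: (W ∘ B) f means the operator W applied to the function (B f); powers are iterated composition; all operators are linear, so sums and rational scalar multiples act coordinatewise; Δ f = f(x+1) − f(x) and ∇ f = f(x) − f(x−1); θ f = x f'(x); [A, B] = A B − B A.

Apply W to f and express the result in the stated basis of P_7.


the image equals g(x) = (7/2)x^6 - 21x^5 + (115/2)x^4 - 90x^3 + (165/2)x^2 - (116/3)x + 37/6

θ f = 7x^7 + 10x^5 + (14/3)x^2
∇ θ f = 49x^6 - 147x^5 + 295x^4 - 345x^3 + 247x^2 - (269/3)x + 37/3
∇ f = 7x^6 - 21x^5 + 45x^4 - 55x^3 + 41x^2 - (37/3)x + 2/3
θ ∇ f = 42x^6 - 105x^5 + 180x^4 - 165x^3 + 82x^2 - (37/3)x
[∇, θ] f = 7x^6 - 42x^5 + 115x^4 - 180x^3 + 165x^2 - (232/3)x + 37/3
((1/2)([∇, θ])) f = (7/2)x^6 - 21x^5 + (115/2)x^4 - 90x^3 + (165/2)x^2 - (116/3)x + 37/6


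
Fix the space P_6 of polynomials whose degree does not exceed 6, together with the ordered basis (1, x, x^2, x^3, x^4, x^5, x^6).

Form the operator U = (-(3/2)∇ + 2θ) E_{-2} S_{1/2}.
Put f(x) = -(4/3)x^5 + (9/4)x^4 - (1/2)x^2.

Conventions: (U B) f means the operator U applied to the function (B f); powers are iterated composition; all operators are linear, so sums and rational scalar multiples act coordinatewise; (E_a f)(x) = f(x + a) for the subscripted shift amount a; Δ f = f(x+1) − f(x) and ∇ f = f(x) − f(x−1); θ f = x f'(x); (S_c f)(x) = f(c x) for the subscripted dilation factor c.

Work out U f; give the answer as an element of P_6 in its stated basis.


S_{1/2} f = -(1/24)x^5 + (9/64)x^4 - (1/8)x^2
E_{-2} S_{1/2} f = -(1/24)x^5 + (107/192)x^4 - (67/24)x^3 + (79/12)x^2 - (22/3)x + 37/12
∇ (E_{-2} S_{1/2}) f = -(5/24)x^4 + (127/48)x^3 - (1165/96)x^2 + (1151/48)x - 3323/192
(-(3/2)∇) (E_{-2} S_{1/2}) f = (5/16)x^4 - (127/32)x^3 + (1165/64)x^2 - (1151/32)x + 3323/128
θ (E_{-2} S_{1/2}) f = -(5/24)x^5 + (107/48)x^4 - (67/8)x^3 + (79/6)x^2 - (22/3)x
(2θ) (E_{-2} S_{1/2}) f = -(5/12)x^5 + (107/24)x^4 - (67/4)x^3 + (79/3)x^2 - (44/3)x
(-(3/2)∇ + 2θ) (E_{-2} S_{1/2}) f = -(5/12)x^5 + (229/48)x^4 - (663/32)x^3 + (8551/192)x^2 - (4861/96)x + 3323/128

the result is g(x) = -(5/12)x^5 + (229/48)x^4 - (663/32)x^3 + (8551/192)x^2 - (4861/96)x + 3323/128


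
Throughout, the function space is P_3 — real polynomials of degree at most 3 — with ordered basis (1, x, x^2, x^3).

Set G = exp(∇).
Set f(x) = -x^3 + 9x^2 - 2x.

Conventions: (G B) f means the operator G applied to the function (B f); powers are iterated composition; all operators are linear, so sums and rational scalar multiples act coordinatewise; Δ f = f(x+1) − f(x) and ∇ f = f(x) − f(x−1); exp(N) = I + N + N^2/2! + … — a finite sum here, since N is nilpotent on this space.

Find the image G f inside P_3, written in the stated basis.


order-1 term: -3x^2 + 21x - 12
order-2 term: -3x + 12
order-3 term: -1
the series for exp(∇) f terminates at order 3
exp(∇) f = -x^3 + 6x^2 + 16x - 1

the result is g(x) = -x^3 + 6x^2 + 16x - 1


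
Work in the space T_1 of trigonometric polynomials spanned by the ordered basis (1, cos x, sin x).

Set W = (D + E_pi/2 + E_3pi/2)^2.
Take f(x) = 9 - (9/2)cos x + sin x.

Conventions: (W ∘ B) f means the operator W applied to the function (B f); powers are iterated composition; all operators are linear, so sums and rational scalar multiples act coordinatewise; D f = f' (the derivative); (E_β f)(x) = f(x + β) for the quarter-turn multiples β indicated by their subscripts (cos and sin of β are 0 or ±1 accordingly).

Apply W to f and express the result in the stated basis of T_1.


the result is g(x) = 36 + (9/2)cos x - sin x

D f = cos x + (9/2)sin x
E_pi/2 f = 9 + cos x + (9/2)sin x
E_3pi/2 f = 9 - cos x - (9/2)sin x
(D + E_pi/2 + E_3pi/2) f = 18 + cos x + (9/2)sin x
D (D + E_pi/2 + E_3pi/2) f = (9/2)cos x - sin x
E_pi/2 (D + E_pi/2 + E_3pi/2) f = 18 + (9/2)cos x - sin x
E_3pi/2 (D + E_pi/2 + E_3pi/2) f = 18 - (9/2)cos x + sin x
(D + E_pi/2 + E_3pi/2) (D + E_pi/2 + E_3pi/2) f = 36 + (9/2)cos x - sin x


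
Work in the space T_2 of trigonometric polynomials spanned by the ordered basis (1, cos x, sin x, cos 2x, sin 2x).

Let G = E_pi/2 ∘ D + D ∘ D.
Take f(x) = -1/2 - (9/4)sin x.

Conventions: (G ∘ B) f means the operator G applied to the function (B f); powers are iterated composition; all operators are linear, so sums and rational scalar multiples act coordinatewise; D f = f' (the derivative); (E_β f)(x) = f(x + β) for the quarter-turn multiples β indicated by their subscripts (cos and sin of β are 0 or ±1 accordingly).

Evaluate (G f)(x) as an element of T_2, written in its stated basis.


D f = -(9/4)cos x
E_pi/2 D f = (9/4)sin x
D f = -(9/4)cos x
D D f = (9/4)sin x
(E_pi/2 ∘ D + D ∘ D) f = (9/2)sin x

the result is g(x) = (9/2)sin x


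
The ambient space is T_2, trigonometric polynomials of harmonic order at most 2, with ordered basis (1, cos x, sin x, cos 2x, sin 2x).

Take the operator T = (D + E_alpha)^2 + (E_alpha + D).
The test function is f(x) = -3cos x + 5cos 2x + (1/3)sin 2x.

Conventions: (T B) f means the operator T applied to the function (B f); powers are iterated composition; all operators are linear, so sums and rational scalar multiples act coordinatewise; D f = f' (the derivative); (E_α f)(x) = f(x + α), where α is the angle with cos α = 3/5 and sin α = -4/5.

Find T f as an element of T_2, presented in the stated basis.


g(x) = -(69/25)cos x + (33/25)sin x - (11744/1875)cos 2x - (5092/1875)sin 2x

D f = 3sin x + (2/3)cos 2x - 10sin 2x
E_alpha f = -(9/5)cos x - (12/5)sin x - (43/25)cos 2x + (353/75)sin 2x
(D + E_alpha) f = -(9/5)cos x + (3/5)sin x - (79/75)cos 2x - (397/75)sin 2x
D (D + E_alpha) f = (3/5)cos x + (9/5)sin x - (794/75)cos 2x + (158/75)sin 2x
E_alpha (D + E_alpha) f = -(39/25)cos x - (27/25)sin x + (10081/1875)cos 2x + (883/1875)sin 2x
(D + E_alpha) (D + E_alpha) f = -(24/25)cos x + (18/25)sin x - (9769/1875)cos 2x + (1611/625)sin 2x
E_alpha f = -(9/5)cos x - (12/5)sin x - (43/25)cos 2x + (353/75)sin 2x
D f = 3sin x + (2/3)cos 2x - 10sin 2x
(E_alpha + D) f = -(9/5)cos x + (3/5)sin x - (79/75)cos 2x - (397/75)sin 2x
((D + E_alpha)^2 + (E_alpha + D)) f = -(69/25)cos x + (33/25)sin x - (11744/1875)cos 2x - (5092/1875)sin 2x


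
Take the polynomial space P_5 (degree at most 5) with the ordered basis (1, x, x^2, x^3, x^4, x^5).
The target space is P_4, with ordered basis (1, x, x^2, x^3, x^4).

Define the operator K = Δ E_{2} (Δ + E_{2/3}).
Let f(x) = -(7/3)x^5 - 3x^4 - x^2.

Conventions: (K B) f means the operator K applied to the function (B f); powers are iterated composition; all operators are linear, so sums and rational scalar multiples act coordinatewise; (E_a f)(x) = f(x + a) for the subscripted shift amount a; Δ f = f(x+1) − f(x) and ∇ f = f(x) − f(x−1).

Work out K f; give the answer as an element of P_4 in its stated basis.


g(x) = -(35/3)x^4 - (1858/9)x^3 - (11500/9)x^2 - (274117/81)x - 799637/243

Δ f = -(35/3)x^4 - (106/3)x^3 - (124/3)x^2 - (77/3)x - 19/3
E_{2/3} f = -(7/3)x^5 - (97/9)x^4 - (496/27)x^3 - (1289/81)x^2 - (1748/243)x - 980/729
(Δ + E_{2/3}) f = -(7/3)x^5 - (202/9)x^4 - (1450/27)x^3 - (4637/81)x^2 - (7985/243)x - 5597/729
E_{2} (Δ + E_{2/3}) f = -(7/3)x^5 - (412/9)x^4 - (8818/27)x^3 - (89489/81)x^2 - (440117/243)x - 849863/729
Δ E_{2} (Δ + E_{2/3}) f = -(35/3)x^4 - (1858/9)x^3 - (11500/9)x^2 - (274117/81)x - 799637/243


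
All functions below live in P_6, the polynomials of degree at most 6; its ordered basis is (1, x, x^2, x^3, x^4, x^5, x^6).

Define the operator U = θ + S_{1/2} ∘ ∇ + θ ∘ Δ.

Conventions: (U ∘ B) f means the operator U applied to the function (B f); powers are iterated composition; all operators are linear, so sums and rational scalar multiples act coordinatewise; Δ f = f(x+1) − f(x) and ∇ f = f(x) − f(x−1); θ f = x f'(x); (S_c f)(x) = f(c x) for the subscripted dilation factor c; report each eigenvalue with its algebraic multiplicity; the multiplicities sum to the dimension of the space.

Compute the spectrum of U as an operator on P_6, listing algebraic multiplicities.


image of 1: 0
image of x: x + 1
image of x^2: 2x^2 + 3x - 1
image of x^3: 3x^3 + (27/4)x^2 + (3/2)x + 1
image of x^4: 4x^4 + (25/2)x^3 + (21/2)x^2 + 6x - 1
image of x^5: 5x^5 + (325/16)x^4 + (115/4)x^3 + (45/2)x^2 + (5/2)x + 1
image of x^6: 6x^6 + (483/16)x^5 + (945/16)x^4 + (125/2)x^3 + (105/4)x^2 + 9x - 1
the matrix is upper triangular; its diagonal is (0, 1, 2, 3, 4, 5, 6)
for a triangular matrix the eigenvalues are the diagonal entries, with algebraic multiplicity their repetition count

λ = 0 (multiplicity 1), λ = 1 (multiplicity 1), λ = 2 (multiplicity 1), λ = 3 (multiplicity 1), λ = 4 (multiplicity 1), λ = 5 (multiplicity 1), λ = 6 (multiplicity 1)


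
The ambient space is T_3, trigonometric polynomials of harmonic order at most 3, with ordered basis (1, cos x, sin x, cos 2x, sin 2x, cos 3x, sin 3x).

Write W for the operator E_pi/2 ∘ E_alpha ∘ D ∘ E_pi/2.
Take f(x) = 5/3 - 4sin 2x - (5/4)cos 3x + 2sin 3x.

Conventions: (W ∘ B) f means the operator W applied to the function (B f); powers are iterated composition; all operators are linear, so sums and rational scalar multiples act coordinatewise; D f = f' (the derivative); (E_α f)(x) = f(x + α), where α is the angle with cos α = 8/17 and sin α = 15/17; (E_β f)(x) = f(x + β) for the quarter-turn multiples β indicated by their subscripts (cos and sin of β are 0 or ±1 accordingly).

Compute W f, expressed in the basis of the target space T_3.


E_pi/2 f = 5/3 + 4sin 2x - 2cos 3x - (5/4)sin 3x
D E_pi/2 f = 8cos 2x - (15/4)cos 3x + 6sin 3x
E_alpha D E_pi/2 f = -(1288/289)cos 2x - (1920/289)sin 2x + (15360/4913)cos 3x - (124737/19652)sin 3x
E_pi/2 (E_alpha ∘ D ∘ E_pi/2) f = (1288/289)cos 2x + (1920/289)sin 2x + (124737/19652)cos 3x + (15360/4913)sin 3x

the result is g(x) = (1288/289)cos 2x + (1920/289)sin 2x + (124737/19652)cos 3x + (15360/4913)sin 3x


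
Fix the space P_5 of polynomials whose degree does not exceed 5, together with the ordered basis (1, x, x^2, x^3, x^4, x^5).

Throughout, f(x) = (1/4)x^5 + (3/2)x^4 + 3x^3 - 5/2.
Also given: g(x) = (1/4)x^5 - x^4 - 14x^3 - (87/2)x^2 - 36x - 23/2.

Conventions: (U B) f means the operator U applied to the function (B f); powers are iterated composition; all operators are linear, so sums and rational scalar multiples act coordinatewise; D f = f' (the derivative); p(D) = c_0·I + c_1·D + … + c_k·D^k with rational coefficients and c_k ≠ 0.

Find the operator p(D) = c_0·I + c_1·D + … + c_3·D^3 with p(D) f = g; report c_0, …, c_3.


D^0 f = (1/4)x^5 + (3/2)x^4 + 3x^3 - 5/2
D^1 f = (5/4)x^4 + 6x^3 + 9x^2
D^2 f = 5x^3 + 18x^2 + 18x
D^3 f = 15x^2 + 36x + 18
matching coefficients of g against c_0 f + c_1 Df + … from the top degree down determines the c_i
solution: c_0 = 1, c_1 = -2, c_2 = -1, c_3 = -1/2

p(D) = I − 2·D − D^2 − (1/2)·D^3, i.e. c_0 = 1, c_1 = -2, c_2 = -1, c_3 = -1/2


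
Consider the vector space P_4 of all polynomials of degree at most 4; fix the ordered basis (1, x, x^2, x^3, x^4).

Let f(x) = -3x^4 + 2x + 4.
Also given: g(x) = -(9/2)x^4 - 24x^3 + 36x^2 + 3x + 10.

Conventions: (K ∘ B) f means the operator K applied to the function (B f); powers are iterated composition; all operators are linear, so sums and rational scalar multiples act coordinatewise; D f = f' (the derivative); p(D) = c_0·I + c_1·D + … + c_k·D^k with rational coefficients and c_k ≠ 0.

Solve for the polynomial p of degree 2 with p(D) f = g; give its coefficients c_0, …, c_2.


p(D) = (3/2)·I + 2·D − D^2, i.e. c_0 = 3/2, c_1 = 2, c_2 = -1

D^0 f = -3x^4 + 2x + 4
D^1 f = -12x^3 + 2
D^2 f = -36x^2
matching coefficients of g against c_0 f + c_1 Df + … from the top degree down determines the c_i
solution: c_0 = 3/2, c_1 = 2, c_2 = -1


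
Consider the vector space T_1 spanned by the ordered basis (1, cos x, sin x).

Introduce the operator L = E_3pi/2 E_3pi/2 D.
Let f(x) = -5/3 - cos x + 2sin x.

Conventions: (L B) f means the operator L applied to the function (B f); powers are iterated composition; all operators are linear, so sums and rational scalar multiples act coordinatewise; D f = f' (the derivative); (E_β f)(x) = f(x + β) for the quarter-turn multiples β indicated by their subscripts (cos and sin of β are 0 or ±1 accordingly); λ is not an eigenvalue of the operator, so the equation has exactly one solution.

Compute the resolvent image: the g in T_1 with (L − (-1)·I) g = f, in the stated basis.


write g with unknown coordinates in the stated basis and equate coefficients in (L − (-1)·I) g = f
solving from the highest basis element down gives g = -5/3 + (1/2)cos x + (3/2)sin x
check: L g = -(3/2)cos x + (1/2)sin x
so L g − (-1)·g = -5/3 - cos x + 2sin x = f ✓

the image equals g(x) = -5/3 + (1/2)cos x + (3/2)sin x


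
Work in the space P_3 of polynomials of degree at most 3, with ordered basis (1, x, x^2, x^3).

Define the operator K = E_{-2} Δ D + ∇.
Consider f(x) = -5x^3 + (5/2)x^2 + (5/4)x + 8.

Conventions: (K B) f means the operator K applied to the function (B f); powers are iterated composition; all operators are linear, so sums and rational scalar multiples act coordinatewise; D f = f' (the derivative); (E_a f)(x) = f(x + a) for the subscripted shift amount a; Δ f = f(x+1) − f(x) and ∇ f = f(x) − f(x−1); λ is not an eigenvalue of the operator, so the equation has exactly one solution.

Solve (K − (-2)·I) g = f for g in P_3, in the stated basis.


g(x) = -(5/2)x^3 + 5x^2 - (5/8)x - 131/16

write g with unknown coordinates in the stated basis and equate coefficients in (K − (-2)·I) g = f
solving from the highest basis element down gives g = -(5/2)x^3 + 5x^2 - (5/8)x - 131/16
check: K g = -(15/2)x^2 + (5/2)x + 195/8
so K g − (-2)·g = -5x^3 + (5/2)x^2 + (5/4)x + 8 = f ✓


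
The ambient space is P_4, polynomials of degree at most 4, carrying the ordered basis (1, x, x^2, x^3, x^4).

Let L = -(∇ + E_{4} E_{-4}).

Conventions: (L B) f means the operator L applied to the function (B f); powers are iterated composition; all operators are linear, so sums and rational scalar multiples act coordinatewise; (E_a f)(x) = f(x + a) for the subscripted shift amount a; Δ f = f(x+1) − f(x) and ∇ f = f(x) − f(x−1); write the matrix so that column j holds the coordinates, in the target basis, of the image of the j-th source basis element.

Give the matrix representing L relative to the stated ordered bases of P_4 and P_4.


image of 1: -1
image of x: -x - 1
image of x^2: -x^2 - 2x + 1
image of x^3: -x^3 - 3x^2 + 3x - 1
image of x^4: -x^4 - 4x^3 + 6x^2 - 4x + 1
each image's coordinates form column j of the matrix

the matrix is [[-1, -1, 1, -1, 1]; [0, -1, -2, 3, -4]; [0, 0, -1, -3, 6]; [0, 0, 0, -1, -4]; [0, 0, 0, 0, -1]] (rows listed top to bottom)


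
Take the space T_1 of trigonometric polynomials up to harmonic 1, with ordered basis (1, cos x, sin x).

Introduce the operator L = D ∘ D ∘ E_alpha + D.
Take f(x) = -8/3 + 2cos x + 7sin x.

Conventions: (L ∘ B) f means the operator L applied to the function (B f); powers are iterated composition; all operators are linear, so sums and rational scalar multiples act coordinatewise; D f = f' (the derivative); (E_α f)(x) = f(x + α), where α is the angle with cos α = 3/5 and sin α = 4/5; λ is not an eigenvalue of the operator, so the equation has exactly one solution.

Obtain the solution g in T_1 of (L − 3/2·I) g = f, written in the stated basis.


write g with unknown coordinates in the stated basis and equate coefficients in (L − 3/2·I) g = f
solving from the highest basis element down gives g = 16/9 - (112/89)cos x - (286/89)sin x
check: L g = (10/89)cos x + (194/89)sin x
so L g − 3/2·g = -8/3 + 2cos x + 7sin x = f ✓

the result is g(x) = 16/9 - (112/89)cos x - (286/89)sin x


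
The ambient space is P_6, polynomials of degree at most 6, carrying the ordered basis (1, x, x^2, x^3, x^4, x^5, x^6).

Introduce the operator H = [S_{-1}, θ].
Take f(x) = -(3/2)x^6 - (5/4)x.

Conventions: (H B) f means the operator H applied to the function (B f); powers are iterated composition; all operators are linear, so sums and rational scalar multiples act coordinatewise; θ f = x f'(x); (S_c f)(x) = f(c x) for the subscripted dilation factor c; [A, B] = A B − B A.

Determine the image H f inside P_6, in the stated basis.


θ f = -9x^6 - (5/4)x
S_{-1} θ f = -9x^6 + (5/4)x
S_{-1} f = -(3/2)x^6 + (5/4)x
θ S_{-1} f = -9x^6 + (5/4)x
[S_{-1}, θ] f = 0

the result is g(x) = 0


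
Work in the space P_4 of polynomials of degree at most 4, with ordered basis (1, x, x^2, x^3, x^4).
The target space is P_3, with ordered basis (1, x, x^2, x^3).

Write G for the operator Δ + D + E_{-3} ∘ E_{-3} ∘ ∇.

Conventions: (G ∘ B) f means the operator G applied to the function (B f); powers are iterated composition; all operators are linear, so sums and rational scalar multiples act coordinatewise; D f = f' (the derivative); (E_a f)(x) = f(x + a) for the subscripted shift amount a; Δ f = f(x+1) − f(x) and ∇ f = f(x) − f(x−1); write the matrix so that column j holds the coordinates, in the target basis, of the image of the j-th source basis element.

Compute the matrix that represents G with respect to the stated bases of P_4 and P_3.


image of 1: 0
image of x: 3
image of x^2: 6x - 12
image of x^3: 9x^2 - 36x + 128
image of x^4: 12x^3 - 72x^2 + 512x - 1104
each image's coordinates form column j of the matrix

the matrix is [[0, 3, -12, 128, -1104]; [0, 0, 6, -36, 512]; [0, 0, 0, 9, -72]; [0, 0, 0, 0, 12]] (rows listed top to bottom)


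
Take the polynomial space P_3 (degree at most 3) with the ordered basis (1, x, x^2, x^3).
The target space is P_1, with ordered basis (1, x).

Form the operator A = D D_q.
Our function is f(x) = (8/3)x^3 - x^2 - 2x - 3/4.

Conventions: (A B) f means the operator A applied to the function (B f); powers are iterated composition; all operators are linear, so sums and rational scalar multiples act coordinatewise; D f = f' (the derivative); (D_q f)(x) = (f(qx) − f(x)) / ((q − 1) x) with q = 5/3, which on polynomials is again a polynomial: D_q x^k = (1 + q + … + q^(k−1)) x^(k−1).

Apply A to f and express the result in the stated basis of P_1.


g(x) = (784/27)x - 8/3

D_q f = (392/27)x^2 - (8/3)x - 2
D D_q f = (784/27)x - 8/3


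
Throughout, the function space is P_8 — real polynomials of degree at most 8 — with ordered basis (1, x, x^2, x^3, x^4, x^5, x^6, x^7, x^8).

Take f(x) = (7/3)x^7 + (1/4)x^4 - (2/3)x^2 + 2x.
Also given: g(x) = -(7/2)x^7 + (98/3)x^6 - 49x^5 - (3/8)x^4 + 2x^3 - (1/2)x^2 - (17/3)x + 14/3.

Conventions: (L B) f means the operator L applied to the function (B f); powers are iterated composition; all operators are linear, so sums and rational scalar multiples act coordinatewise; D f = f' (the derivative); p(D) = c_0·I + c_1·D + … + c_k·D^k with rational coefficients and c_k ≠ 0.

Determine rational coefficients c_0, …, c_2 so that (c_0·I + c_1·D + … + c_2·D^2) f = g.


p(D) = -(3/2)·I + 2·D − (1/2)·D^2, i.e. c_0 = -3/2, c_1 = 2, c_2 = -1/2

D^0 f = (7/3)x^7 + (1/4)x^4 - (2/3)x^2 + 2x
D^1 f = (49/3)x^6 + x^3 - (4/3)x + 2
D^2 f = 98x^5 + 3x^2 - 4/3
matching coefficients of g against c_0 f + c_1 Df + … from the top degree down determines the c_i
solution: c_0 = -3/2, c_1 = 2, c_2 = -1/2


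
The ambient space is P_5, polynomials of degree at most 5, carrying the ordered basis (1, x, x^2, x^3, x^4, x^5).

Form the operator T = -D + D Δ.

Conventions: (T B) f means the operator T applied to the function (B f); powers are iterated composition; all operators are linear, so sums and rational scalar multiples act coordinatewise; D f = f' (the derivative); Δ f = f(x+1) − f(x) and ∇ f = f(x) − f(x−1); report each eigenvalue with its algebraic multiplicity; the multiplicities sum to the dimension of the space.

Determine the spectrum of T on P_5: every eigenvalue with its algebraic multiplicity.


λ = 0 (multiplicity 6)

image of 1: 0
image of x: -1
image of x^2: -2x + 2
image of x^3: -3x^2 + 6x + 3
image of x^4: -4x^3 + 12x^2 + 12x + 4
image of x^5: -5x^4 + 20x^3 + 30x^2 + 20x + 5
the matrix is upper triangular; its diagonal is (0, 0, 0, 0, 0, 0)
for a triangular matrix the eigenvalues are the diagonal entries, with algebraic multiplicity their repetition count


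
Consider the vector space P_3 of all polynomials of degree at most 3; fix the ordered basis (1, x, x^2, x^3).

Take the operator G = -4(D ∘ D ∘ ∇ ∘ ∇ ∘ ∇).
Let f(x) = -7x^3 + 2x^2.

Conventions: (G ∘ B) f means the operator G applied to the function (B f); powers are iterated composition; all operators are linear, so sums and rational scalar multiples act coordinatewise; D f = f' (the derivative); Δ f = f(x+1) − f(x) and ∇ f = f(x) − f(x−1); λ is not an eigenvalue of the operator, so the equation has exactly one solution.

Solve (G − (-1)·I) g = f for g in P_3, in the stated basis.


write g with unknown coordinates in the stated basis and equate coefficients in (G − (-1)·I) g = f
solving from the highest basis element down gives g = -7x^3 + 2x^2
check: G g = 0
so G g − (-1)·g = -7x^3 + 2x^2 = f ✓

g(x) = -7x^3 + 2x^2


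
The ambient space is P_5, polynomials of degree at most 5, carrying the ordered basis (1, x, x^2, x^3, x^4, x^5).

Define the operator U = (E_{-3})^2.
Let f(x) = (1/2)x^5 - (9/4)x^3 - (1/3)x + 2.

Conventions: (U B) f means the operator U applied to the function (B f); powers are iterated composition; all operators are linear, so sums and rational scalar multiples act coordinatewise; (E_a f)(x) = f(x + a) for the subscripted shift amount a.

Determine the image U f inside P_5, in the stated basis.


g(x) = (1/2)x^5 - 15x^4 + (711/4)x^3 - (2079/2)x^2 + (8990/3)x - 3398

E_{-3} f = (1/2)x^5 - (15/2)x^4 + (171/4)x^3 - (459/4)x^2 + (1697/12)x - 231/4
E_{-3} E_{-3} f = (1/2)x^5 - 15x^4 + (711/4)x^3 - (2079/2)x^2 + (8990/3)x - 3398


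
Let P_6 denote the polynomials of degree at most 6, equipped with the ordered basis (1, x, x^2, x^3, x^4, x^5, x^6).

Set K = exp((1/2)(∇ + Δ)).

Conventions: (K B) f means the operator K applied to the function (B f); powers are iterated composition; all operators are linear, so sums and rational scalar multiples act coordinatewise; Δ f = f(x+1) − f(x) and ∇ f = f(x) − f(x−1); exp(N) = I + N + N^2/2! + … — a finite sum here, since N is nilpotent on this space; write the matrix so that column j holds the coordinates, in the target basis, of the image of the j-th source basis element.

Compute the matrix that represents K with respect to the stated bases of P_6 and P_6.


image of 1: 1
image of x: x + 1
image of x^2: x^2 + 2x + 1
image of x^3: x^3 + 3x^2 + 3x + 2
image of x^4: x^4 + 4x^3 + 6x^2 + 8x + 5
image of x^5: x^5 + 5x^4 + 10x^3 + 20x^2 + 25x + 12
image of x^6: x^6 + 6x^5 + 15x^4 + 40x^3 + 75x^2 + 72x + 37
each image's coordinates form column j of the matrix

the matrix is [[1, 1, 1, 2, 5, 12, 37]; [0, 1, 2, 3, 8, 25, 72]; [0, 0, 1, 3, 6, 20, 75]; [0, 0, 0, 1, 4, 10, 40]; [0, 0, 0, 0, 1, 5, 15]; [0, 0, 0, 0, 0, 1, 6]; [0, 0, 0, 0, 0, 0, 1]] (rows listed top to bottom)
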